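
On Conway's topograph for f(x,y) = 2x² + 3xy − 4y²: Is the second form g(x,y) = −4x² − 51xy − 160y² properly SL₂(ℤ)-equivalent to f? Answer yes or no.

D₁ = 41, D₂ = 41
river cycle of f (length 10): (-4, 5, 1), (1, 5, -4), (-4, 3, 2), (2, 5, -2), (-2, 3, 4), (4, 5, -1), (-1, 5, 4), (4, 3, -2), (-2, 5, 2), (2, 3, -4)
river cycle of g (length 10): (-4, 5, 1), (1, 5, -4), (-4, 3, 2), (2, 5, -2), (-2, 3, 4), (4, 5, -1), (-1, 5, 4), (4, 3, -2), (-2, 5, 2), (2, 3, -4)
cycles coincide ⇒ equivalent

yes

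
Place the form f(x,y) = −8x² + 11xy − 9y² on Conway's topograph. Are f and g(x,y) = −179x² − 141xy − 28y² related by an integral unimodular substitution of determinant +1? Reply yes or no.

D₁ = -167, D₂ = -167
f is negative-definite; reduce −f:
−f: translate: b→5 (≡-11 mod 16), so (8,-11,9)→(8,5,6)
−f: flip: (8,5,6)→(6,-5,8)
−f: reduced (well bottom): (6,-5,8) with a≤c, −a<b≤a
flip sign back: reduced form of f is (-6,5,-8)
g is negative-definite; reduce −g:
−g: flip: (179,141,28)→(28,-141,179)
−g: translate: b→27 (≡-141 mod 56), so (28,-141,179)→(28,27,8)
−g: flip: (28,27,8)→(8,-27,28)
−g: translate: b→5 (≡-27 mod 16), so (8,-27,28)→(8,5,6)
−g: flip: (8,5,6)→(6,-5,8)
−g: reduced (well bottom): (6,-5,8) with a≤c, −a<b≤a
flip sign back: reduced form of g is (-6,5,-8)
reduced forms (-6, 5, -8) vs (-6, 5, -8) ⇒ equivalent

yes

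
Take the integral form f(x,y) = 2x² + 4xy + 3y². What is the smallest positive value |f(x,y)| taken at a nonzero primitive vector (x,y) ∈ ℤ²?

translate: b→0 (≡4 mod 4), so (2,4,3)→(2,0,1)
flip: (2,0,1)→(1,0,2)
reduced (well bottom): (1,0,2) with a≤c, −a<b≤a
well minimum = a = 1

1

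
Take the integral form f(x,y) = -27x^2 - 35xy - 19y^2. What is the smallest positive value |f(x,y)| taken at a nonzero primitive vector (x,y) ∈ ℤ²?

translate: b→-19 (≡35 mod 54), so (27,35,19)→(27,-19,11)
flip: (27,-19,11)→(11,19,27)
translate: b→-3 (≡19 mod 22), so (11,19,27)→(11,-3,19)
reduced (well bottom): (11,-3,19) with a≤c, −a<b≤a
well minimum |f| = |-11| = 11 (negative-definite)

11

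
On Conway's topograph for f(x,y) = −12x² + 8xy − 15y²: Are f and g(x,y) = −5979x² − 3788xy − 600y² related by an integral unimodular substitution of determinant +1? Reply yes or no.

D₁ = -656, D₂ = -656
f is negative-definite; reduce −f:
−f: reduced (well bottom): (12,-8,15) with a≤c, −a<b≤a
flip sign back: reduced form of f is (-12,8,-15)
g is negative-definite; reduce −g:
−g: flip: (5979,3788,600)→(600,-3788,5979)
−g: translate: b→-188 (≡-3788 mod 1200), so (600,-3788,5979)→(600,-188,15)
−g: flip: (600,-188,15)→(15,188,600)
−g: translate: b→8 (≡188 mod 30), so (15,188,600)→(15,8,12)
−g: flip: (15,8,12)→(12,-8,15)
−g: reduced (well bottom): (12,-8,15) with a≤c, −a<b≤a
flip sign back: reduced form of g is (-12,8,-15)
reduced forms (-12, 8, -15) vs (-12, 8, -15) ⇒ equivalent

yes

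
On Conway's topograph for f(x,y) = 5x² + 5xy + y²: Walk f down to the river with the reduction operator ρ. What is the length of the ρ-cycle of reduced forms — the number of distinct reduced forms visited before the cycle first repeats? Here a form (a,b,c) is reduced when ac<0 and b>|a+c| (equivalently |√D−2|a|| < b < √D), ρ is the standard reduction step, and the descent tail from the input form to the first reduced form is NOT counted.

D = 5, ⌊√D⌋ = 2
descent: ρ → (1,1,-1)  [lands on river]
river: ρ → (-1,1,1)
ρ-cycle length = 2 (tail of 1 descent step not counted)

2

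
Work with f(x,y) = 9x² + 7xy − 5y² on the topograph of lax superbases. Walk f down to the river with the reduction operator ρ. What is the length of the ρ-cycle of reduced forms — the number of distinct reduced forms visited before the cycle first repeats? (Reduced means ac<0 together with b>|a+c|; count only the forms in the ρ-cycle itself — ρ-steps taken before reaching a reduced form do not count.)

D = 229, ⌊√D⌋ = 15
river: ρ → (-5,13,3)
river: ρ → (3,11,-9)
river: ρ → (-9,7,5)
river: ρ → (5,13,-3)
river: ρ → (-3,11,9)
river: ρ → (9,7,-5)
ρ-cycle length = 6 (tail of 0 descent steps not counted)

6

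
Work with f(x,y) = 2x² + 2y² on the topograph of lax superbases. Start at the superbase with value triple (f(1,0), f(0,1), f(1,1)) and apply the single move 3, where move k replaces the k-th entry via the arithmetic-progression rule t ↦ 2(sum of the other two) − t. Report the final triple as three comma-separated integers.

start (2,2,4) = (f(1,0),f(0,1),f(1,1))
replace slot 3: 2·(2+2) − 4 = 4 → (2,2,4)

2,2,4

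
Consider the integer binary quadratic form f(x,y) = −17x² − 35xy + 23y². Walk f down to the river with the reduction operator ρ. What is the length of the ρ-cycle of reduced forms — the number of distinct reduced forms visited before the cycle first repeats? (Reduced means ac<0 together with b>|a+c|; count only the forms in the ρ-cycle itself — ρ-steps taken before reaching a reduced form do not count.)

D = 2789, ⌊√D⌋ = 52
descent: ρ → (23,35,-17)  [lands on river]
river: ρ → (-17,33,25)
river: ρ → (25,17,-25)
river: ρ → (-25,33,17)
river: ρ → (17,35,-23)
river: ρ → (-23,11,29)
river: ρ → (29,47,-5)
river: ρ → (-5,43,47)
river: ρ → (47,51,-1)
river: ρ → (-1,51,47)
river: ρ → (47,43,-5)
river: ρ → (-5,47,29)
river: ρ → (29,11,-23)
river: ρ → (-23,35,17)
river: ρ → (17,33,-25)
river: ρ → (-25,17,25)
river: ρ → (25,33,-17)
river: ρ → (-17,35,23)
river: ρ → (23,11,-29)
river: ρ → (-29,47,5)
river: ρ → (5,43,-47)
river: ρ → (-47,51,1)
river: ρ → (1,51,-47)
river: ρ → (-47,43,5)
river: ρ → (5,47,-29)
river: ρ → (-29,11,23)
ρ-cycle length = 26 (tail of 1 descent step not counted)

26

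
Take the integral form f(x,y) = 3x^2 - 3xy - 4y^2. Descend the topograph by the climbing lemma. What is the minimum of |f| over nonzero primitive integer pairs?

descent: ρ → (-4,3,3)  [lands on river]
river: ρ → (3,3,-4)
river: ρ → (-4,5,2)
river: ρ → (2,7,-1)
river: ρ → (-1,7,2)
river: ρ → (2,5,-4)
closes: descent 1, river 6
min |a| on river = 1

1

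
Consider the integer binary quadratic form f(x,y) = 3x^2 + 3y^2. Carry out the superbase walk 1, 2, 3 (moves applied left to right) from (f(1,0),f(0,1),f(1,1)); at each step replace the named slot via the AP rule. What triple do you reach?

start (3,3,6) = (f(1,0),f(0,1),f(1,1))
replace slot 1: 2·(3+6) − 3 = 15 → (15,3,6)
replace slot 2: 2·(15+6) − 3 = 39 → (15,39,6)
replace slot 3: 2·(15+39) − 6 = 102 → (15,39,102)

15,39,102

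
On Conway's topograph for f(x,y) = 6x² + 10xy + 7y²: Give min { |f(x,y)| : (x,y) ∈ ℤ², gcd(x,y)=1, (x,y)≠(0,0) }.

translate: b→-2 (≡10 mod 12), so (6,10,7)→(6,-2,3)
flip: (6,-2,3)→(3,2,6)
reduced (well bottom): (3,2,6) with a≤c, −a<b≤a
well minimum = a = 3

3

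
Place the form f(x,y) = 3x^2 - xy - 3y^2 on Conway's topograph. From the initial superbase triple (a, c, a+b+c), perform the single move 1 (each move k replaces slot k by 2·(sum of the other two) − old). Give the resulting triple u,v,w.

start (3,-3,-1) = (f(1,0),f(0,1),f(1,1))
replace slot 1: 2·((-3)+(-1)) − 3 = -11 → (-11,-3,-1)

-11,-3,-1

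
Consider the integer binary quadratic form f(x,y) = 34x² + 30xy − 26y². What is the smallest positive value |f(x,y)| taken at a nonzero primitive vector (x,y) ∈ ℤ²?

river: ρ → (-26,22,38)
river: ρ → (38,54,-10)
river: ρ → (-10,66,2)
river: ρ → (2,66,-10)
river: ρ → (-10,54,38)
river: ρ → (38,22,-26)
river: ρ → (-26,30,34)
river: ρ → (34,38,-22)
river: ρ → (-22,50,22)
river: ρ → (22,38,-34)
river: ρ → (-34,30,26)
river: ρ → (26,22,-38)
river: ρ → (-38,54,10)
river: ρ → (10,66,-2)
river: ρ → (-2,66,10)
river: ρ → (10,54,-38)
river: ρ → (-38,22,26)
river: ρ → (26,30,-34)
river: ρ → (-34,38,22)
river: ρ → (22,50,-22)
river: ρ → (-22,38,34)
river: ρ → (34,30,-26)
closes: descent 0, river 22
min |a| on river = 2

2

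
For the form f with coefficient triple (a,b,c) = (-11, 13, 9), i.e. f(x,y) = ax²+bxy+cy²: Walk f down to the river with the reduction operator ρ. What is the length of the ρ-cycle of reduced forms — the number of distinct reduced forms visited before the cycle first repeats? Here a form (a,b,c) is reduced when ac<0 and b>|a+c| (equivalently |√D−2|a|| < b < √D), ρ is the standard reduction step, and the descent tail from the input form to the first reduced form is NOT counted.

D = 565, ⌊√D⌋ = 23
river: ρ → (9,23,-1)
river: ρ → (-1,23,9)
river: ρ → (9,13,-11)
river: ρ → (-11,9,11)
river: ρ → (11,13,-9)
river: ρ → (-9,23,1)
river: ρ → (1,23,-9)
river: ρ → (-9,13,11)
river: ρ → (11,9,-11)
river: ρ → (-11,13,9)
ρ-cycle length = 10 (tail of 0 descent steps not counted)

10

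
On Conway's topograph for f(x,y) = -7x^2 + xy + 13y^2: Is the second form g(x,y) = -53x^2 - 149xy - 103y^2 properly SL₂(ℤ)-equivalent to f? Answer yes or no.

D₁ = 365, D₂ = 365
river cycle of f (length 6): (-7, 15, 5), (5, 15, -7), (-7, 13, 7), (7, 15, -5), (-5, 15, 7), (7, 13, -7)
river cycle of g (length 6): (-7, 15, 5), (5, 15, -7), (-7, 13, 7), (7, 15, -5), (-5, 15, 7), (7, 13, -7)
cycles coincide ⇒ equivalent

yes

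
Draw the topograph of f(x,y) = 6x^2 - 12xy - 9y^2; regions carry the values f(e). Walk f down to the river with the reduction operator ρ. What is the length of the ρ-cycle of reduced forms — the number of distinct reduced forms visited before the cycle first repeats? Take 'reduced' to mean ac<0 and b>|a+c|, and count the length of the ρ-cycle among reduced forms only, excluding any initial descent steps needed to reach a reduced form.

D = 360, ⌊√D⌋ = 18
descent: ρ → (-9,12,6)  [lands on river]
river: ρ → (6,12,-9)
river: ρ → (-9,6,9)
river: ρ → (9,12,-6)
river: ρ → (-6,12,9)
river: ρ → (9,6,-9)
ρ-cycle length = 6 (tail of 1 descent step not counted)

6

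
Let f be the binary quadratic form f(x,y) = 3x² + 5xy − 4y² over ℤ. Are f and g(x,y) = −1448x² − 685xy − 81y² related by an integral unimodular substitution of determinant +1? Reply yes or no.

D₁ = 73, D₂ = 73
river cycle of f (length 18): (-4, 3, 4), (4, 5, -3), (-3, 7, 2), (2, 5, -6), (-6, 7, 1), (1, 7, -6), (-6, 5, 2), (2, 7, -3), (-3, 5, 4), (4, 3, -4), … (8 more)
river cycle of g (length 18): (-4, 3, 4), (4, 5, -3), (-3, 7, 2), (2, 5, -6), (-6, 7, 1), (1, 7, -6), (-6, 5, 2), (2, 7, -3), (-3, 5, 4), (4, 3, -4), … (8 more)
cycles coincide ⇒ equivalent

yes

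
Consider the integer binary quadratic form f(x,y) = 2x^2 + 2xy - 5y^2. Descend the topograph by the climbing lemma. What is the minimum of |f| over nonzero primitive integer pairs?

descent: ρ → (-5,-2,2)
descent: ρ → (2,6,-1)  [lands on river]
river: ρ → (-1,6,2)
closes: descent 2, river 2
min |a| on river = 1

1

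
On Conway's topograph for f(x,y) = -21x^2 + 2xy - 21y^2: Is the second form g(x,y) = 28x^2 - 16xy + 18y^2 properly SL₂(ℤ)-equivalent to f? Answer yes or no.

D₁ = -1760, D₂ = -1760
f is negative-definite; reduce −f:
−f: flip: (21,-2,21)→(21,2,21)
−f: reduced (well bottom): (21,2,21) with a≤c, −a<b≤a
flip sign back: reduced form of f is (-21,-2,-21)
g: flip: (28,-16,18)→(18,16,28)
g: reduced (well bottom): (18,16,28) with a≤c, −a<b≤a
reduced forms (-21, -2, -21) vs (18, 16, 28) ⇒ inequivalent

no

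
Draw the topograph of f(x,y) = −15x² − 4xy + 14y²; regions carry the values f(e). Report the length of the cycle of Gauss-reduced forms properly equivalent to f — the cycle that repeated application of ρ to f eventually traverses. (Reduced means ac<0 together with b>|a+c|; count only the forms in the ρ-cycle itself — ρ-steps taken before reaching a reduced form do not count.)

D = 856, ⌊√D⌋ = 29
descent: ρ → (14,4,-15)  [lands on river]
river: ρ → (-15,26,3)
river: ρ → (3,28,-6)
river: ρ → (-6,20,19)
river: ρ → (19,18,-7)
river: ρ → (-7,24,10)
river: ρ → (10,16,-15)
river: ρ → (-15,14,11)
river: ρ → (11,8,-18)
river: ρ → (-18,28,1)
river: ρ → (1,28,-18)
river: ρ → (-18,8,11)
river: ρ → (11,14,-15)
river: ρ → (-15,16,10)
river: ρ → (10,24,-7)
river: ρ → (-7,18,19)
river: ρ → (19,20,-6)
river: ρ → (-6,28,3)
river: ρ → (3,26,-15)
river: ρ → (-15,4,14)
river: ρ → (14,24,-5)
river: ρ → (-5,26,9)
river: ρ → (9,28,-2)
river: ρ → (-2,28,9)
river: ρ → (9,26,-5)
river: ρ → (-5,24,14)
ρ-cycle length = 26 (tail of 1 descent step not counted)

26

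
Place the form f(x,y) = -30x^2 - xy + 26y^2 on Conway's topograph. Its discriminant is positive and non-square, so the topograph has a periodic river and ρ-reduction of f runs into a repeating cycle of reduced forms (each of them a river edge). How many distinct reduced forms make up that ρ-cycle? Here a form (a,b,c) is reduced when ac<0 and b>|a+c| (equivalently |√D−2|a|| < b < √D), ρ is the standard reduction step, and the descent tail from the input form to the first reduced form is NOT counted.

D = 3121, ⌊√D⌋ = 55
descent: ρ → (26,53,-3)  [lands on river]
river: ρ → (-3,55,8)
river: ρ → (8,41,-45)
river: ρ → (-45,49,4)
river: ρ → (4,55,-6)
river: ρ → (-6,53,13)
river: ρ → (13,51,-10)
river: ρ → (-10,49,18)
river: ρ → (18,23,-36)
river: ρ → (-36,49,5)
river: ρ → (5,51,-26)
river: ρ → (-26,53,3)
river: ρ → (3,55,-8)
river: ρ → (-8,41,45)
river: ρ → (45,49,-4)
river: ρ → (-4,55,6)
river: ρ → (6,53,-13)
river: ρ → (-13,51,10)
river: ρ → (10,49,-18)
river: ρ → (-18,23,36)
river: ρ → (36,49,-5)
river: ρ → (-5,51,26)
ρ-cycle length = 22 (tail of 1 descent step not counted)

22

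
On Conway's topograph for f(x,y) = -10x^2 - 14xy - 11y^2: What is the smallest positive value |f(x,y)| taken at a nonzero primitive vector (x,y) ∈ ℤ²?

translate: b→-6 (≡14 mod 20), so (10,14,11)→(10,-6,7)
flip: (10,-6,7)→(7,6,10)
reduced (well bottom): (7,6,10) with a≤c, −a<b≤a
well minimum |f| = |-7| = 7 (negative-definite)

7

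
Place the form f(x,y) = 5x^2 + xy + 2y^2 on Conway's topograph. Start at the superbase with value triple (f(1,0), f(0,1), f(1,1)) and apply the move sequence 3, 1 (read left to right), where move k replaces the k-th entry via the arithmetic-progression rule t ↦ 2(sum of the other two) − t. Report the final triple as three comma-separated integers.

start (5,2,8) = (f(1,0),f(0,1),f(1,1))
replace slot 3: 2·(5+2) − 8 = 6 → (5,2,6)
replace slot 1: 2·(2+6) − 5 = 11 → (11,2,6)

11,2,6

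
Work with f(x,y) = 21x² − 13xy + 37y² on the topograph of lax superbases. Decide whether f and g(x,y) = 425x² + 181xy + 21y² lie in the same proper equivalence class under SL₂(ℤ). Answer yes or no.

D₁ = -2939, D₂ = -2939
f: reduced (well bottom): (21,-13,37) with a≤c, −a<b≤a
g: flip: (425,181,21)→(21,-181,425)
g: translate: b→-13 (≡-181 mod 42), so (21,-181,425)→(21,-13,37)
g: reduced (well bottom): (21,-13,37) with a≤c, −a<b≤a
reduced forms (21, -13, 37) vs (21, -13, 37) ⇒ equivalent

yes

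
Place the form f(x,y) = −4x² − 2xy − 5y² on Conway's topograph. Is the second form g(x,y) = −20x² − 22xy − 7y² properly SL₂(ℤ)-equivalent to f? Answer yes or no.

D₁ = -76, D₂ = -76
f is negative-definite; reduce −f:
−f: reduced (well bottom): (4,2,5) with a≤c, −a<b≤a
flip sign back: reduced form of f is (-4,-2,-5)
g is negative-definite; reduce −g:
−g: translate: b→-18 (≡22 mod 40), so (20,22,7)→(20,-18,5)
−g: flip: (20,-18,5)→(5,18,20)
−g: translate: b→-2 (≡18 mod 10), so (5,18,20)→(5,-2,4)
−g: flip: (5,-2,4)→(4,2,5)
−g: reduced (well bottom): (4,2,5) with a≤c, −a<b≤a
flip sign back: reduced form of g is (-4,-2,-5)
reduced forms (-4, -2, -5) vs (-4, -2, -5) ⇒ equivalent

yes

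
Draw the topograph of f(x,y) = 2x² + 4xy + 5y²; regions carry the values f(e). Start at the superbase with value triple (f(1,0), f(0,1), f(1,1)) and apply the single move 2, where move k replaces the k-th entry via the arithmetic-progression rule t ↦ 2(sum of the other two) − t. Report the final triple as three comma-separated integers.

start (2,5,11) = (f(1,0),f(0,1),f(1,1))
replace slot 2: 2·(2+11) − 5 = 21 → (2,21,11)

2,21,11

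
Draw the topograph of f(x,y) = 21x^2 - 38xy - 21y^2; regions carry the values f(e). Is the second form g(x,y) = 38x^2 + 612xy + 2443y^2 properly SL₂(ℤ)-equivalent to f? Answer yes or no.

D₁ = 3208, D₂ = 3208
river cycle of f (length 18): (-21, 38, 21), (21, 46, -13), (-13, 32, 42), (42, 52, -3), (-3, 56, 6), (6, 52, -21), (-21, 32, 26), (26, 20, -27), (-27, 34, 19), (19, 42, -19), … (8 more)
river cycle of g (length 18): (-21, 38, 21), (21, 46, -13), (-13, 32, 42), (42, 52, -3), (-3, 56, 6), (6, 52, -21), (-21, 32, 26), (26, 20, -27), (-27, 34, 19), (19, 42, -19), … (8 more)
cycles coincide ⇒ equivalent

yes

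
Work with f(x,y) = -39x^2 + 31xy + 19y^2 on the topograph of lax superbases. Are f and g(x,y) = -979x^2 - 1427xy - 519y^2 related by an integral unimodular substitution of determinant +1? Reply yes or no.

D₁ = 3925, D₂ = 3925
river cycle of f (length 30): (19, 45, -25), (-25, 55, 9), (9, 53, -31), (-31, 9, 31), (31, 53, -9), (-9, 55, 25), (25, 45, -19), (-19, 31, 39), (39, 47, -11), (-11, 41, 51), … (20 more)
river cycle of g (length 30): (9, 53, -31), (-31, 9, 31), (31, 53, -9), (-9, 55, 25), (25, 45, -19), (-19, 31, 39), (39, 47, -11), (-11, 41, 51), (51, 61, -1), (-1, 61, 51), … (20 more)
cycles coincide ⇒ equivalent

yes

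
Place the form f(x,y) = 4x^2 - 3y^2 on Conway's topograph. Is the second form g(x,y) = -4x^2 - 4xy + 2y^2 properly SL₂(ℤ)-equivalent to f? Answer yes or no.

D₁ = 48, D₂ = 48
river cycle of f (length 2): (-3, 6, 1), (1, 6, -3)
river cycle of g (length 2): (2, 4, -4), (-4, 4, 2)
cycles differ ⇒ inequivalent

no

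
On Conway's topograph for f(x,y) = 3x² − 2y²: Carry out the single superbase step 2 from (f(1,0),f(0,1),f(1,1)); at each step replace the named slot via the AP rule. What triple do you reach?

start (3,-2,1) = (f(1,0),f(0,1),f(1,1))
replace slot 2: 2·(3+1) − (-2) = 10 → (3,10,1)

3,10,1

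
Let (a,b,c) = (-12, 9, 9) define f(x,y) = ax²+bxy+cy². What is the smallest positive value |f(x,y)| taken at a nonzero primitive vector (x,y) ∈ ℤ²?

river: ρ → (9,9,-12)
river: ρ → (-12,15,6)
river: ρ → (6,21,-3)
river: ρ → (-3,21,6)
river: ρ → (6,15,-12)
river: ρ → (-12,9,9)
closes: descent 0, river 6
min |a| on river = 3

3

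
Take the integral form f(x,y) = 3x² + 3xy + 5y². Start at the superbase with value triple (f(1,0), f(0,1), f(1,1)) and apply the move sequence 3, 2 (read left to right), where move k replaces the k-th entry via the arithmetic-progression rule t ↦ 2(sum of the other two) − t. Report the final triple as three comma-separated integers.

start (3,5,11) = (f(1,0),f(0,1),f(1,1))
replace slot 3: 2·(3+5) − 11 = 5 → (3,5,5)
replace slot 2: 2·(3+5) − 5 = 11 → (3,11,5)

3,11,5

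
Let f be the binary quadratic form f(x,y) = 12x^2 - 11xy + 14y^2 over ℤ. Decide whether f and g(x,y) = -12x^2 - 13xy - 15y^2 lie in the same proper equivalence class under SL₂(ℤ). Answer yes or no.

D₁ = -551, D₂ = -551
f: reduced (well bottom): (12,-11,14) with a≤c, −a<b≤a
g is negative-definite; reduce −g:
−g: translate: b→-11 (≡13 mod 24), so (12,13,15)→(12,-11,14)
−g: reduced (well bottom): (12,-11,14) with a≤c, −a<b≤a
flip sign back: reduced form of g is (-12,11,-14)
reduced forms (12, -11, 14) vs (-12, 11, -14) ⇒ inequivalent

no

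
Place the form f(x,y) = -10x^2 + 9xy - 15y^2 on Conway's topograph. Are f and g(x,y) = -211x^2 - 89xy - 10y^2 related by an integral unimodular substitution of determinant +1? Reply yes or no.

D₁ = -519, D₂ = -519
f is negative-definite; reduce −f:
−f: reduced (well bottom): (10,-9,15) with a≤c, −a<b≤a
flip sign back: reduced form of f is (-10,9,-15)
g is negative-definite; reduce −g:
−g: flip: (211,89,10)→(10,-89,211)
−g: translate: b→-9 (≡-89 mod 20), so (10,-89,211)→(10,-9,15)
−g: reduced (well bottom): (10,-9,15) with a≤c, −a<b≤a
flip sign back: reduced form of g is (-10,9,-15)
reduced forms (-10, 9, -15) vs (-10, 9, -15) ⇒ equivalent

yes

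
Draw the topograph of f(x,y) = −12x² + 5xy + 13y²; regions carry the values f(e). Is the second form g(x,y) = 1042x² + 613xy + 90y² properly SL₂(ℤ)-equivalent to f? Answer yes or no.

D₁ = 649, D₂ = 649
river cycle of f (length 34): (13, 21, -4), (-4, 19, 18), (18, 17, -5), (-5, 23, 6), (6, 25, -1), (-1, 25, 6), (6, 23, -5), (-5, 17, 18), (18, 19, -4), (-4, 21, 13), … (24 more)
river cycle of g (length 34): (13, 21, -4), (-4, 19, 18), (18, 17, -5), (-5, 23, 6), (6, 25, -1), (-1, 25, 6), (6, 23, -5), (-5, 17, 18), (18, 19, -4), (-4, 21, 13), … (24 more)
cycles coincide ⇒ equivalent

yes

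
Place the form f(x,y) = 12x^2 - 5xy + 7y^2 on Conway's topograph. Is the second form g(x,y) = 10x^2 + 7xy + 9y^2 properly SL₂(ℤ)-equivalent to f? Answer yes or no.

D₁ = -311, D₂ = -311
f: flip: (12,-5,7)→(7,5,12)
f: reduced (well bottom): (7,5,12) with a≤c, −a<b≤a
g: flip: (10,7,9)→(9,-7,10)
g: reduced (well bottom): (9,-7,10) with a≤c, −a<b≤a
reduced forms (7, 5, 12) vs (9, -7, 10) ⇒ inequivalent

no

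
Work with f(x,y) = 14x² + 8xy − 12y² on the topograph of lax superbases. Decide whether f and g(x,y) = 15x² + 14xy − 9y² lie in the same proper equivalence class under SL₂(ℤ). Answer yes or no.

D₁ = 736, D₂ = 736
river cycle of f (length 12): (-12, 16, 10), (10, 24, -4), (-4, 24, 10), (10, 16, -12), (-12, 8, 14), (14, 20, -6), (-6, 16, 20), (20, 24, -2), (-2, 24, 20), (20, 16, -6), … (2 more)
river cycle of g (length 12): (-9, 22, 7), (7, 20, -12), (-12, 4, 15), (15, 26, -1), (-1, 26, 15), (15, 4, -12), (-12, 20, 7), (7, 22, -9), (-9, 14, 15), (15, 16, -8), … (2 more)
cycles differ ⇒ inequivalent

no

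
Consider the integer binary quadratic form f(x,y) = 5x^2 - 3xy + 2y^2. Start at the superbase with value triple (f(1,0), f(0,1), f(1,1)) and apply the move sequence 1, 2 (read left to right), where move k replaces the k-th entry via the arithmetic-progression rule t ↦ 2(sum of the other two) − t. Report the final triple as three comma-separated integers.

start (5,2,4) = (f(1,0),f(0,1),f(1,1))
replace slot 1: 2·(2+4) − 5 = 7 → (7,2,4)
replace slot 2: 2·(7+4) − 2 = 20 → (7,20,4)

7,20,4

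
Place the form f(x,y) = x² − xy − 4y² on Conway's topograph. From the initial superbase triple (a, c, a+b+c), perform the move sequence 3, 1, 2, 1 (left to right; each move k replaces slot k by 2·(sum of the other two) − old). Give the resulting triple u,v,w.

start (1,-4,-4) = (f(1,0),f(0,1),f(1,1))
replace slot 3: 2·(1+(-4)) − (-4) = -2 → (1,-4,-2)
replace slot 1: 2·((-4)+(-2)) − 1 = -13 → (-13,-4,-2)
replace slot 2: 2·((-13)+(-2)) − (-4) = -26 → (-13,-26,-2)
replace slot 1: 2·((-26)+(-2)) − (-13) = -43 → (-43,-26,-2)

-43,-26,-2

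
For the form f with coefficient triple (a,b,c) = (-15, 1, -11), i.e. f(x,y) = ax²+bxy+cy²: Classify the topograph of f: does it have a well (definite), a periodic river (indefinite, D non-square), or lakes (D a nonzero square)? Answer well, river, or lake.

D = b²−4ac = 1² − 4·(-15)·(-11) = -659
D < 0 ⇒ definite ⇒ every region one sign ⇒ single well

well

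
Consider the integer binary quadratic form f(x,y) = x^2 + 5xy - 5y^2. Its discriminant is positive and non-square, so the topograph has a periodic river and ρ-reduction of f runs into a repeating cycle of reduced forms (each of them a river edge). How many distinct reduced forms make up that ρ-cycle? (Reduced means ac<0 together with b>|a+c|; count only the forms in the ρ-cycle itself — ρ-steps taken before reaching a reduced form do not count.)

D = 45, ⌊√D⌋ = 6
river: ρ → (-5,5,1)
river: ρ → (1,5,-5)
ρ-cycle length = 2 (tail of 0 descent steps not counted)

2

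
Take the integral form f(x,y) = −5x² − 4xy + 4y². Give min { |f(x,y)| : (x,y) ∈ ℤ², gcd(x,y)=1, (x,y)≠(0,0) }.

descent: ρ → (4,4,-5)  [lands on river]
river: ρ → (-5,6,3)
river: ρ → (3,6,-5)
river: ρ → (-5,4,4)
closes: descent 1, river 4
min |a| on river = 3

3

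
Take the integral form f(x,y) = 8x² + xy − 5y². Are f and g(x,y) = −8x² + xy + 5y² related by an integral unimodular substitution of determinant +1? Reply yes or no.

D₁ = 161, D₂ = 161
river cycle of f (length 10): (-5, 9, 4), (4, 7, -7), (-7, 7, 4), (4, 9, -5), (-5, 11, 2), (2, 9, -10), (-10, 11, 1), (1, 11, -10), (-10, 9, 2), (2, 11, -5)
river cycle of g (length 10): (5, 9, -4), (-4, 7, 7), (7, 7, -4), (-4, 9, 5), (5, 11, -2), (-2, 9, 10), (10, 11, -1), (-1, 11, 10), (10, 9, -2), (-2, 11, 5)
cycles differ ⇒ inequivalent

no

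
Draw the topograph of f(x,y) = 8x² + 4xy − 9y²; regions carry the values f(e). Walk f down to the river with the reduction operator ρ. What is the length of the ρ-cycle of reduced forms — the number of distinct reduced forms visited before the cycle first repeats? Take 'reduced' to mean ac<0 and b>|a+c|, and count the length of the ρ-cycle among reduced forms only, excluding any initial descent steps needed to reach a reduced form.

D = 304, ⌊√D⌋ = 17
river: ρ → (-9,14,3)
river: ρ → (3,16,-4)
river: ρ → (-4,16,3)
river: ρ → (3,14,-9)
river: ρ → (-9,4,8)
river: ρ → (8,12,-5)
river: ρ → (-5,8,12)
river: ρ → (12,16,-1)
river: ρ → (-1,16,12)
river: ρ → (12,8,-5)
river: ρ → (-5,12,8)
river: ρ → (8,4,-9)
ρ-cycle length = 12 (tail of 0 descent steps not counted)

12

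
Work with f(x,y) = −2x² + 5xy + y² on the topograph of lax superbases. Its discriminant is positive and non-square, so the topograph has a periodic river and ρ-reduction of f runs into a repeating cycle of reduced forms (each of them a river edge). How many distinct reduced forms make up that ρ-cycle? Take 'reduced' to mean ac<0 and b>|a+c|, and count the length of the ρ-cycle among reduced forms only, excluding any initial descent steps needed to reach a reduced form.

D = 33, ⌊√D⌋ = 5
river: ρ → (1,5,-2)
river: ρ → (-2,3,3)
river: ρ → (3,3,-2)
river: ρ → (-2,5,1)
ρ-cycle length = 4 (tail of 0 descent steps not counted)

4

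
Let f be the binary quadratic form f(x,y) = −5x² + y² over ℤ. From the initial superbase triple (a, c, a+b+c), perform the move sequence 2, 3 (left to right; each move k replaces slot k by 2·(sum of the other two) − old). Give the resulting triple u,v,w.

start (-5,1,-4) = (f(1,0),f(0,1),f(1,1))
replace slot 2: 2·((-5)+(-4)) − 1 = -19 → (-5,-19,-4)
replace slot 3: 2·((-5)+(-19)) − (-4) = -44 → (-5,-19,-44)

-5,-19,-44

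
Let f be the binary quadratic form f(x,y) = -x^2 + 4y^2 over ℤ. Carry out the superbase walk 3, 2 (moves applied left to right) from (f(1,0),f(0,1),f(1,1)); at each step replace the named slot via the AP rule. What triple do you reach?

start (-1,4,3) = (f(1,0),f(0,1),f(1,1))
replace slot 3: 2·((-1)+4) − 3 = 3 → (-1,4,3)
replace slot 2: 2·((-1)+3) − 4 = 0 → (-1,0,3)

-1,0,3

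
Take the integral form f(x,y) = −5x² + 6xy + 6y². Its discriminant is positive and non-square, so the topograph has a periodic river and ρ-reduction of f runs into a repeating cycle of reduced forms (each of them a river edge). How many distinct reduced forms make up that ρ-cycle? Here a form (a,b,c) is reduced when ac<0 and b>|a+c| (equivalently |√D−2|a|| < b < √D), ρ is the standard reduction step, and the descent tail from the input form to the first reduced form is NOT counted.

D = 156, ⌊√D⌋ = 12
river: ρ → (6,6,-5)
river: ρ → (-5,4,7)
river: ρ → (7,10,-2)
river: ρ → (-2,10,7)
river: ρ → (7,4,-5)
river: ρ → (-5,6,6)
ρ-cycle length = 6 (tail of 0 descent steps not counted)

6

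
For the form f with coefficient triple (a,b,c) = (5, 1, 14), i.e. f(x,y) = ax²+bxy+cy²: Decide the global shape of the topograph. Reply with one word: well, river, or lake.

D = b²−4ac = 1² − 4·5·14 = -279
D < 0 ⇒ definite ⇒ every region one sign ⇒ single well

well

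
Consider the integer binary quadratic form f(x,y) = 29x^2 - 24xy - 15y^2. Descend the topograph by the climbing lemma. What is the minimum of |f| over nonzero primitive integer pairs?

descent: ρ → (-15,24,29)  [lands on river]
river: ρ → (29,34,-10)
river: ρ → (-10,46,5)
river: ρ → (5,44,-19)
river: ρ → (-19,32,17)
river: ρ → (17,36,-15)
closes: descent 1, river 6
min |a| on river = 5

5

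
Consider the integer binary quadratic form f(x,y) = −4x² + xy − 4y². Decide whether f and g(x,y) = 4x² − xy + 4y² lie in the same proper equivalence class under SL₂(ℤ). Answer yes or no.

D₁ = -63, D₂ = -63
f is negative-definite; reduce −f:
−f: flip: (4,-1,4)→(4,1,4)
−f: reduced (well bottom): (4,1,4) with a≤c, −a<b≤a
flip sign back: reduced form of f is (-4,-1,-4)
g: flip: (4,-1,4)→(4,1,4)
g: reduced (well bottom): (4,1,4) with a≤c, −a<b≤a
reduced forms (-4, -1, -4) vs (4, 1, 4) ⇒ inequivalent

no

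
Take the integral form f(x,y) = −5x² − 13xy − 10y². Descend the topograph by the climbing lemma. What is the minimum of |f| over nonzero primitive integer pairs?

translate: b→3 (≡13 mod 10), so (5,13,10)→(5,3,2)
flip: (5,3,2)→(2,-3,5)
translate: b→1 (≡-3 mod 4), so (2,-3,5)→(2,1,4)
reduced (well bottom): (2,1,4) with a≤c, −a<b≤a
well minimum |f| = |-2| = 2 (negative-definite)

2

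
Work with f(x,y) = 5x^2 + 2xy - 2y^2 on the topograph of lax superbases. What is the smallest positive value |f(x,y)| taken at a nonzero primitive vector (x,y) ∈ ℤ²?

descent: ρ → (-2,6,1)  [lands on river]
river: ρ → (1,6,-2)
closes: descent 1, river 2
min |a| on river = 1

1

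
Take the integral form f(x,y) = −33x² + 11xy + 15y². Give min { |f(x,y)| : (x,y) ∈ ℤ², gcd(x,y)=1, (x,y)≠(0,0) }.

descent: ρ → (15,19,-29)  [lands on river]
river: ρ → (-29,39,5)
river: ρ → (5,41,-21)
river: ρ → (-21,43,3)
river: ρ → (3,41,-35)
river: ρ → (-35,29,9)
river: ρ → (9,43,-7)
river: ρ → (-7,41,15)
closes: descent 1, river 8
min |a| on river = 3

3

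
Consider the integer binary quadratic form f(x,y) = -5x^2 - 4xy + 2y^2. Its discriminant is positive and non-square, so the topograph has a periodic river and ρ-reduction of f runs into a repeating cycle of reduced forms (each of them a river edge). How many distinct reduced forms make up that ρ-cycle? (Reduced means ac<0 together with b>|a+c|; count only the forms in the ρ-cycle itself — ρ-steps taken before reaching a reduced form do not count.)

D = 56, ⌊√D⌋ = 7
descent: ρ → (2,4,-5)  [lands on river]
river: ρ → (-5,6,1)
river: ρ → (1,6,-5)
river: ρ → (-5,4,2)
ρ-cycle length = 4 (tail of 1 descent step not counted)

4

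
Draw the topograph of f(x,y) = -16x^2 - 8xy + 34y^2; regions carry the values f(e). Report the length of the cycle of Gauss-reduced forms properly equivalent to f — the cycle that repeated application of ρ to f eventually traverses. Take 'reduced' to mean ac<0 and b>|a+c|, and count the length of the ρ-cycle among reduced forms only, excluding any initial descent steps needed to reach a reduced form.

D = 2240, ⌊√D⌋ = 47
descent: ρ → (34,8,-16)
descent: ρ → (-16,24,26)  [lands on river]
river: ρ → (26,28,-14)
river: ρ → (-14,28,26)
river: ρ → (26,24,-16)
river: ρ → (-16,40,10)
river: ρ → (10,40,-16)
ρ-cycle length = 6 (tail of 2 descent steps not counted)

6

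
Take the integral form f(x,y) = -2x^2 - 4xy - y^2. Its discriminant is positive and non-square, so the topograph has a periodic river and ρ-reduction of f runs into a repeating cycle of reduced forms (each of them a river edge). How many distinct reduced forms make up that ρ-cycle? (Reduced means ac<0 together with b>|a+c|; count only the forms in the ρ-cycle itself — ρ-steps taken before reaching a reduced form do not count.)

D = 8, ⌊√D⌋ = 2
descent: ρ → (-1,2,1)  [lands on river]
river: ρ → (1,2,-1)
ρ-cycle length = 2 (tail of 1 descent step not counted)

2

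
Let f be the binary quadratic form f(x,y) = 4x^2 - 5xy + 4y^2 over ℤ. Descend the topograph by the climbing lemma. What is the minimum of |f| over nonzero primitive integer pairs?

translate: b→3 (≡-5 mod 8), so (4,-5,4)→(4,3,3)
flip: (4,3,3)→(3,-3,4)
translate: b→3 (≡-3 mod 6), so (3,-3,4)→(3,3,4)
reduced (well bottom): (3,3,4) with a≤c, −a<b≤a
well minimum = a = 3

3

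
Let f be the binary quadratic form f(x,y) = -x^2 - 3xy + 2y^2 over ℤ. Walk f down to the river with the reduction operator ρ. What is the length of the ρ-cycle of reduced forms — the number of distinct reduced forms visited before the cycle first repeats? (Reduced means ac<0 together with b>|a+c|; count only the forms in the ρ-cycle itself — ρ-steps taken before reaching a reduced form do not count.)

D = 17, ⌊√D⌋ = 4
descent: ρ → (2,3,-1)  [lands on river]
river: ρ → (-1,3,2)
river: ρ → (2,1,-2)
river: ρ → (-2,3,1)
river: ρ → (1,3,-2)
river: ρ → (-2,1,2)
ρ-cycle length = 6 (tail of 1 descent step not counted)

6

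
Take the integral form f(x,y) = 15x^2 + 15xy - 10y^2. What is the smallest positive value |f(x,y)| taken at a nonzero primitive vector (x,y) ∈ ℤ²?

river: ρ → (-10,25,5)
river: ρ → (5,25,-10)
river: ρ → (-10,15,15)
river: ρ → (15,15,-10)
closes: descent 0, river 4
min |a| on river = 5

5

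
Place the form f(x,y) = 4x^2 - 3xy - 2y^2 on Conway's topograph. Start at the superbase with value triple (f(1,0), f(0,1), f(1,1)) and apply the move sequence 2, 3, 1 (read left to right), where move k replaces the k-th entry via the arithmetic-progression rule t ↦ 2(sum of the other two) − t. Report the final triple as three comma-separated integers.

start (4,-2,-1) = (f(1,0),f(0,1),f(1,1))
replace slot 2: 2·(4+(-1)) − (-2) = 8 → (4,8,-1)
replace slot 3: 2·(4+8) − (-1) = 25 → (4,8,25)
replace slot 1: 2·(8+25) − 4 = 62 → (62,8,25)

62,8,25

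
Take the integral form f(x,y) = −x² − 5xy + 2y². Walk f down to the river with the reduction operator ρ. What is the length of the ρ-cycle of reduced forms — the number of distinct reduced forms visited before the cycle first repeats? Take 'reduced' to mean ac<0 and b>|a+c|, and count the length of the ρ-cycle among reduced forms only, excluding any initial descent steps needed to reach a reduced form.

D = 33, ⌊√D⌋ = 5
descent: ρ → (2,5,-1)  [lands on river]
river: ρ → (-1,5,2)
river: ρ → (2,3,-3)
river: ρ → (-3,3,2)
ρ-cycle length = 4 (tail of 1 descent step not counted)

4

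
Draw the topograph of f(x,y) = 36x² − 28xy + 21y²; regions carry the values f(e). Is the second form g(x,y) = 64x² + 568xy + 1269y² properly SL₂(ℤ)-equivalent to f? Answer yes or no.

D₁ = -2240, D₂ = -2240
f: flip: (36,-28,21)→(21,28,36)
f: translate: b→-14 (≡28 mod 42), so (21,28,36)→(21,-14,29)
f: reduced (well bottom): (21,-14,29) with a≤c, −a<b≤a
g: translate: b→56 (≡568 mod 128), so (64,568,1269)→(64,56,21)
g: flip: (64,56,21)→(21,-56,64)
g: translate: b→-14 (≡-56 mod 42), so (21,-56,64)→(21,-14,29)
g: reduced (well bottom): (21,-14,29) with a≤c, −a<b≤a
reduced forms (21, -14, 29) vs (21, -14, 29) ⇒ equivalent

yes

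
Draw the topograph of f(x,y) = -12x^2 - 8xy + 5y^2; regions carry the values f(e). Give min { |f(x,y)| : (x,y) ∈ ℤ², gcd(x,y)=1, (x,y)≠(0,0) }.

descent: ρ → (5,8,-12)  [lands on river]
river: ρ → (-12,16,1)
river: ρ → (1,16,-12)
river: ρ → (-12,8,5)
river: ρ → (5,12,-8)
river: ρ → (-8,4,9)
river: ρ → (9,14,-3)
river: ρ → (-3,16,4)
river: ρ → (4,16,-3)
river: ρ → (-3,14,9)
river: ρ → (9,4,-8)
river: ρ → (-8,12,5)
closes: descent 1, river 12
min |a| on river = 1

1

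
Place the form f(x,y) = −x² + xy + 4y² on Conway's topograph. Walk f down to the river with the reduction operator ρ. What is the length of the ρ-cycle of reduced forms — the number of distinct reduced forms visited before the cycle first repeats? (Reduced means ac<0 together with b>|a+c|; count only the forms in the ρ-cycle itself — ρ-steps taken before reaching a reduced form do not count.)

D = 17, ⌊√D⌋ = 4
descent: ρ → (4,-1,-1)
descent: ρ → (-1,3,2)  [lands on river]
river: ρ → (2,1,-2)
river: ρ → (-2,3,1)
river: ρ → (1,3,-2)
river: ρ → (-2,1,2)
river: ρ → (2,3,-1)
ρ-cycle length = 6 (tail of 2 descent steps not counted)

6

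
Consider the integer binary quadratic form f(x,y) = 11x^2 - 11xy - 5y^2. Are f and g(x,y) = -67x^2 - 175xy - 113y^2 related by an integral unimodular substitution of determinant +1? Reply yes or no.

D₁ = 341, D₂ = 341
river cycle of f (length 6): (-5, 11, 11), (11, 11, -5), (-5, 9, 13), (13, 17, -1), (-1, 17, 13), (13, 9, -5)
river cycle of g (length 6): (-5, 11, 11), (11, 11, -5), (-5, 9, 13), (13, 17, -1), (-1, 17, 13), (13, 9, -5)
cycles coincide ⇒ equivalent

yes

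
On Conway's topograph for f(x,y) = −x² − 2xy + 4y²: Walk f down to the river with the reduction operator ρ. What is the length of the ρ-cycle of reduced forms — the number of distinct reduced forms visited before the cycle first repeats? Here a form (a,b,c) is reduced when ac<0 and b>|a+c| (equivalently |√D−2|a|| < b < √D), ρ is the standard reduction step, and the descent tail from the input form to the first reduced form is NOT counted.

D = 20, ⌊√D⌋ = 4
descent: ρ → (4,2,-1)
descent: ρ → (-1,4,1)  [lands on river]
river: ρ → (1,4,-1)
ρ-cycle length = 2 (tail of 2 descent steps not counted)

2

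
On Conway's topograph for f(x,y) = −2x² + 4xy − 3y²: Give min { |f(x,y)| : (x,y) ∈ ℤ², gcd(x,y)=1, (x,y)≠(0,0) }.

translate: b→0 (≡-4 mod 4), so (2,-4,3)→(2,0,1)
flip: (2,0,1)→(1,0,2)
reduced (well bottom): (1,0,2) with a≤c, −a<b≤a
well minimum |f| = |-1| = 1 (negative-definite)

1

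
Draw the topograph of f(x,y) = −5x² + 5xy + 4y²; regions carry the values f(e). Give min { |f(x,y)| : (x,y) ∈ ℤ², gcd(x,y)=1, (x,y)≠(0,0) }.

river: ρ → (4,3,-6)
river: ρ → (-6,9,1)
river: ρ → (1,9,-6)
river: ρ → (-6,3,4)
river: ρ → (4,5,-5)
river: ρ → (-5,5,4)
closes: descent 0, river 6
min |a| on river = 1

1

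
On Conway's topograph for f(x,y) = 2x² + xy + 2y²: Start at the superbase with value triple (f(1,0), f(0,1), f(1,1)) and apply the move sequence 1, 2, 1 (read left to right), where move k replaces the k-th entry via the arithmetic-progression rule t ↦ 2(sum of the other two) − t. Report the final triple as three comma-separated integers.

start (2,2,5) = (f(1,0),f(0,1),f(1,1))
replace slot 1: 2·(2+5) − 2 = 12 → (12,2,5)
replace slot 2: 2·(12+5) − 2 = 32 → (12,32,5)
replace slot 1: 2·(32+5) − 12 = 62 → (62,32,5)

62,32,5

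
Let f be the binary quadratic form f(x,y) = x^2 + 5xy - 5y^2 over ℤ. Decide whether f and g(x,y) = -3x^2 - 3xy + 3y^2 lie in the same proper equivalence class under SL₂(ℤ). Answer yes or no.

D₁ = 45, D₂ = 45
river cycle of f (length 2): (-5, 5, 1), (1, 5, -5)
river cycle of g (length 2): (3, 3, -3), (-3, 3, 3)
cycles differ ⇒ inequivalent

no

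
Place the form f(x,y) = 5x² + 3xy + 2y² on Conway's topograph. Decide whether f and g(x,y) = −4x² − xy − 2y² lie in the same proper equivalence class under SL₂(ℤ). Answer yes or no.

D₁ = -31, D₂ = -31
f: flip: (5,3,2)→(2,-3,5)
f: translate: b→1 (≡-3 mod 4), so (2,-3,5)→(2,1,4)
f: reduced (well bottom): (2,1,4) with a≤c, −a<b≤a
g is negative-definite; reduce −g:
−g: flip: (4,1,2)→(2,-1,4)
−g: reduced (well bottom): (2,-1,4) with a≤c, −a<b≤a
flip sign back: reduced form of g is (-2,1,-4)
reduced forms (2, 1, 4) vs (-2, 1, -4) ⇒ inequivalent

no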